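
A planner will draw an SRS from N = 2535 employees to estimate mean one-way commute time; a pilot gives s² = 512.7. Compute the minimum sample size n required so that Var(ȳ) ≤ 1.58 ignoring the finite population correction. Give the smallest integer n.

325

Without fpc, n₀ = s²/D = 512.7/1.58 = 324.4937.
Rounding up, n = 325.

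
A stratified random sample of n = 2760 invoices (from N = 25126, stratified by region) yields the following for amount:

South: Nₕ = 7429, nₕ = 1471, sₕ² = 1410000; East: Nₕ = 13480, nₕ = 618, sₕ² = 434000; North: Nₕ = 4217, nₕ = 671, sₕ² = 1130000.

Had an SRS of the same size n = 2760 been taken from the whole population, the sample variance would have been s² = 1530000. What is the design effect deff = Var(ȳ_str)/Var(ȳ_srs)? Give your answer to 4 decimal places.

Var(ȳ_str) = Σ Wₕ²(1−fₕ)sₕ²/nₕ with Wₕ = Nₕ/25126:
  South: (7429/25126)²·(1−1471/7429)·1410000/1471 = 67.203298
  East: (13480/25126)²·(1−618/13480)·434000/618 = 192.86479
  North: (4217/25126)²·(1−671/4217)·1130000/671 = 39.888853
  → Var(ȳ_str) = 299.95694.
Var(ȳ_srs) = (1 − 2760/25126)·1530000/2760 = 493.45473.
deff = 299.95694 / 493.45473 = 0.6079.

0.6079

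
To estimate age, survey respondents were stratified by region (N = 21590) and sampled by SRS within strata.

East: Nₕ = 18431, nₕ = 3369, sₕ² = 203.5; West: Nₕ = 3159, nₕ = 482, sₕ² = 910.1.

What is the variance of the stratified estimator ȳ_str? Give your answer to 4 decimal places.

Var(ȳ_str) = Σₕ Wₕ²(1 − fₕ)sₕ²/nₕ with Wₕ = Nₕ/N, N = 21590.
East: Wₕ = 0.85368226; term = 0.85368226²·(1 − 0.18278986)·203.5/3369 = 0.035974077.
West: Wₕ = 0.14631774; term = 0.14631774²·(1 − 0.15257993)·910.1/482 = 0.034255853.
Sum = 0.07022993.

0.0702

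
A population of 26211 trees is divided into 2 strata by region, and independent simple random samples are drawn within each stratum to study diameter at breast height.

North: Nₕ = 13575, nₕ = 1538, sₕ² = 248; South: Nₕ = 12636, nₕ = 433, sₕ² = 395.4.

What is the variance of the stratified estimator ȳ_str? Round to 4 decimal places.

Var(ȳ_str) = Σₕ Wₕ²(1 − fₕ)sₕ²/nₕ with Wₕ = Nₕ/N, N = 26211.
North: Wₕ = 0.51791233; term = 0.51791233²·(1 − 0.11329650)·248/1538 = 0.038351845.
South: Wₕ = 0.48208767; term = 0.48208767²·(1 − 0.03426717)·395.4/433 = 0.20495467.
Sum = 0.24330652.

0.2433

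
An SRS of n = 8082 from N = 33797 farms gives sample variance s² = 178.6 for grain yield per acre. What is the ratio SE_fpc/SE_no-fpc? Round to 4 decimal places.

f = n/N = 8082/33797 = 0.23913365.
SE_no-fpc = √(s²/n) = 0.14865561; SE_fpc = √((1−f)s²/n) = 0.1296688.
Ratio = √(1−f) = 0.87227653.

0.8723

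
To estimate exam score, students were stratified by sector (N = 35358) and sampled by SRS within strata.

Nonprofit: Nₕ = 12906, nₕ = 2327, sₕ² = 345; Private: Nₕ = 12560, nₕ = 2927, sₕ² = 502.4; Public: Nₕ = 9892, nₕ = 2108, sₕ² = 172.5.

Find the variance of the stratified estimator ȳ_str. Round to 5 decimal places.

Var(ȳ_str) = Σₕ Wₕ²(1 − fₕ)sₕ²/nₕ with Wₕ = Nₕ/N, N = 35358.
Nonprofit: Wₕ = 0.36500933; term = 0.36500933²·(1 − 0.18030373)·345/2327 = 0.01619137.
Private: Wₕ = 0.35522371; term = 0.35522371²·(1 − 0.23304140)·502.4/2927 = 0.016611266.
Public: Wₕ = 0.27976696; term = 0.27976696²·(1 − 0.21310150)·172.5/2108 = 0.0050399943.
Sum = 0.03784263.

0.03784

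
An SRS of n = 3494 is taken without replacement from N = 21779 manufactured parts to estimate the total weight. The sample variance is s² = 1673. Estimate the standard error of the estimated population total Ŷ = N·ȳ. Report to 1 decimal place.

Var(Ŷ) = N²·Var(ȳ) = N²·(1 − n/N)·s²/n.
f = 3494/21779 = 0.16042977; Var(ȳ) = 0.83957023·1673/3494 = 0.40200372.
Var(Ŷ) = 21779² · 0.40200372 = 1.9068035 × 10^8.
SE(Ŷ) = √(1.9068035 × 10^8) = 13808.7.

13808.7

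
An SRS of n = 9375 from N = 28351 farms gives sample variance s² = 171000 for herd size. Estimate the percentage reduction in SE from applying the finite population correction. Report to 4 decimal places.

f = n/N = 9375/28351 = 0.33067617.
SE_no-fpc = √(s²/n) = 4.2708313; SE_fpc = √((1−f)s²/n) = 3.4940616.
Ratio = √(1−f) = 0.81812214. Reduction = 100·(1 − 0.81812214) = 18.1878%.

18.1878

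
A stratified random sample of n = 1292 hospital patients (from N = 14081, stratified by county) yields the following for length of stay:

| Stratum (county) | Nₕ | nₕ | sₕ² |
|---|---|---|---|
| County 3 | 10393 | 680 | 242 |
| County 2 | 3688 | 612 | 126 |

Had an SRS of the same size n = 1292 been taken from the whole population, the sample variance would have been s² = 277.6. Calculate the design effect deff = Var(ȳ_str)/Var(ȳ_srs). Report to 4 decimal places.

0.9888

Var(ȳ_str) = Σ Wₕ²(1−fₕ)sₕ²/nₕ with Wₕ = Nₕ/14081:
  County 3: (10393/14081)²·(1−680/10393)·242/680 = 0.18118981
  County 2: (3688/14081)²·(1−612/3688)·126/612 = 0.011779568
  → Var(ȳ_str) = 0.19296938.
Var(ȳ_srs) = (1 − 1292/14081)·277.6/1292 = 0.19514617.
deff = 0.19296938 / 0.19514617 = 0.9888.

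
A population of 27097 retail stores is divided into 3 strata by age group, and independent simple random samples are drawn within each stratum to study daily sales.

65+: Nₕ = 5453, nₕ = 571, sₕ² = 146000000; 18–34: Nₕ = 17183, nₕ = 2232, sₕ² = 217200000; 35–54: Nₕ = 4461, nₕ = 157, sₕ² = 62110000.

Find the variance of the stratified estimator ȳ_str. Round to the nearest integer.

53664

Var(ȳ_str) = Σₕ Wₕ²(1 − fₕ)sₕ²/nₕ with Wₕ = Nₕ/N, N = 27097.
65+: Wₕ = 0.20123999; term = 0.20123999²·(1 − 0.10471300)·146000000/571 = 9270.5948.
18–34: Wₕ = 0.63412924; term = 0.63412924²·(1 − 0.12989583)·217200000/2232 = 34048.065.
35–54: Wₕ = 0.16463077; term = 0.16463077²·(1 − 0.03519390)·62110000/157 = 10344.844.
Sum = 53663.504.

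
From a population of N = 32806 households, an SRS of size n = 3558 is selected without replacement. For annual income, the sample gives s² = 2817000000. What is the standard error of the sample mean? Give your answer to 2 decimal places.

Under SRS without replacement, Var(ȳ) = (1 − f)·s²/n with f = n/N = 3558/32806 = 0.10845577.
Var(ȳ) = (1 − 0.10845577)·2817000000/3558 = 0.89154423·791736.93 = 705868.49.
SE(ȳ) = √(705868.49) = 840.16.

840.16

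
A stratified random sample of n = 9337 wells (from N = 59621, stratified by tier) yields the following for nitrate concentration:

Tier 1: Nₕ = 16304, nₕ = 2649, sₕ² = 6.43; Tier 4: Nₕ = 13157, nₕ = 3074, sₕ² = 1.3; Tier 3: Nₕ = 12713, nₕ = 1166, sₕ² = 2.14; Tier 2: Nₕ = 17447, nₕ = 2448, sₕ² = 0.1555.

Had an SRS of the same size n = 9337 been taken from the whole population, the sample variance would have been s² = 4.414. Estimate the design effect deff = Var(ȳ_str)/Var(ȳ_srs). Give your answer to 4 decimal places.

Var(ȳ_str) = Σ Wₕ²(1−fₕ)sₕ²/nₕ with Wₕ = Nₕ/59621:
  Tier 1: (16304/59621)²·(1−2649/16304)·6.43/2649 = 1.5202548 × 10^-4
  Tier 4: (13157/59621)²·(1−3074/13157)·1.3/3074 = 1.578293 × 10^-5
  Tier 3: (12713/59621)²·(1−1166/12713)·2.14/1166 = 7.5793842 × 10^-5
  Tier 2: (17447/59621)²·(1−2448/17447)·0.1555/2448 = 4.6763126 × 10^-6
  → Var(ȳ_str) = 2.4827856 × 10^-4.
Var(ȳ_srs) = (1 − 9337/59621)·4.414/9337 = 3.9870853 × 10^-4.
deff = (2.4827856 × 10^-4) / (3.9870853 × 10^-4) = 0.6227.

0.6227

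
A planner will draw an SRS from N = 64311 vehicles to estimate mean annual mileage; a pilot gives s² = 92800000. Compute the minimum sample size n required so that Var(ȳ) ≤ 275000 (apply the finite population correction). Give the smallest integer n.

336

Without fpc, n₀ = s²/D = 92800000/275000 = 337.4545.
With fpc, (1 − n/N)·s²/n ≤ D requires n ≥ n₀/(1 + n₀/N) = 337.4545/(1 + 337.4545/64311) = 335.6930.
Rounding up, n = 336.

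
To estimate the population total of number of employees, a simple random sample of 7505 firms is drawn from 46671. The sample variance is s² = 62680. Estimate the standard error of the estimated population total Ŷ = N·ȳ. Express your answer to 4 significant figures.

123600

Var(Ŷ) = N²·Var(ȳ) = N²·(1 − n/N)·s²/n.
f = 7505/46671 = 0.16080650; Var(ȳ) = 0.83919350·62680/7505 = 7.0087473.
Var(Ŷ) = 46671² · 7.0087473 = 1.5266329 × 10^10.
SE(Ŷ) = √(1.5266329 × 10^10) = 123600.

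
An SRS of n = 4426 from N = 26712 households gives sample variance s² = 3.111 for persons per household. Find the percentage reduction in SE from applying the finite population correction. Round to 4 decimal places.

8.6596

f = n/N = 4426/26712 = 0.16569332.
SE_no-fpc = √(s²/n) = 0.02651211; SE_fpc = √((1−f)s²/n) = 0.024216265.
Ratio = √(1−f) = 0.91340390. Reduction = 100·(1 − 0.91340390) = 8.6596%.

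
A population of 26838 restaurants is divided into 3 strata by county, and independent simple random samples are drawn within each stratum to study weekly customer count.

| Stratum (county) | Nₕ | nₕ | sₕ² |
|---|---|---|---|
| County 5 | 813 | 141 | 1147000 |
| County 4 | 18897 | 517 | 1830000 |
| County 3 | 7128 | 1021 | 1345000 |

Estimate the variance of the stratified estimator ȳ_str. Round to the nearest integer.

1793

Var(ȳ_str) = Σₕ Wₕ²(1 − fₕ)sₕ²/nₕ with Wₕ = Nₕ/N, N = 26838.
County 5: Wₕ = 0.03029287; term = 0.03029287²·(1 − 0.17343173)·1147000/141 = 6.1702651.
County 4: Wₕ = 0.70411357; term = 0.70411357²·(1 − 0.02735884)·1830000/517 = 1706.8628.
County 3: Wₕ = 0.26559356; term = 0.26559356²·(1 − 0.14323793)·1345000/1021 = 79.614442.
Sum = 1792.6475.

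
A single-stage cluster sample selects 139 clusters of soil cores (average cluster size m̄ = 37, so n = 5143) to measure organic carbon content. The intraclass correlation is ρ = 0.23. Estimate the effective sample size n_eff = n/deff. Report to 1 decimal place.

554.2

deff = 1 + (37 − 1)·0.23 = 1 + 8.28 = 9.28.
n_eff = 5143 / 9.28 = 554.2.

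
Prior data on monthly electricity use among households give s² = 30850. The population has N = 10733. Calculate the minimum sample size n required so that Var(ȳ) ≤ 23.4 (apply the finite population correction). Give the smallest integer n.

1175

Without fpc, n₀ = s²/D = 30850/23.4 = 1318.3761.
With fpc, (1 − n/N)·s²/n ≤ D requires n ≥ n₀/(1 + n₀/N) = 1318.3761/(1 + 1318.3761/10733) = 1174.1506.
Rounding up, n = 1175.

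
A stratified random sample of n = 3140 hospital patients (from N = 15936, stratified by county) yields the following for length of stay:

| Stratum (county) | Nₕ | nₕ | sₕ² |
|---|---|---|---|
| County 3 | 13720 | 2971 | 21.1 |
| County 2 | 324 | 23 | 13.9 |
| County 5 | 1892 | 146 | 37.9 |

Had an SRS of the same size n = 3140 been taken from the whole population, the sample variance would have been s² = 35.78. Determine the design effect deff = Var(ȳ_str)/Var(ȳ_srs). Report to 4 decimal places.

0.8452

Var(ȳ_str) = Σ Wₕ²(1−fₕ)sₕ²/nₕ with Wₕ = Nₕ/15936:
  County 3: (13720/15936)²·(1−2971/13720)·21.1/2971 = 0.0041242344
  County 2: (324/15936)²·(1−23/324)·13.9/23 = 2.3208113 × 10^-4
  County 5: (1892/15936)²·(1−146/1892)·37.9/146 = 0.0033767047
  → Var(ȳ_str) = 0.0077330202.
Var(ȳ_srs) = (1 − 3140/15936)·35.78/3140 = 0.0091496735.
deff = 0.0077330202 / 0.0091496735 = 0.8452.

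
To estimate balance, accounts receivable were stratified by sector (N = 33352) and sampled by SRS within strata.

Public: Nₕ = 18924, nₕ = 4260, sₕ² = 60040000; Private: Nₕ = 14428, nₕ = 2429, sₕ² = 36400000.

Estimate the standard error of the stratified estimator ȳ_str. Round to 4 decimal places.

Var(ȳ_str) = Σₕ Wₕ²(1 − fₕ)sₕ²/nₕ with Wₕ = Nₕ/N, N = 33352.
Public: Wₕ = 0.56740225; term = 0.56740225²·(1 − 0.22511097)·60040000/4260 = 3516.0311.
Private: Wₕ = 0.43259775; term = 0.43259775²·(1 − 0.16835320)·36400000/2429 = 2332.2832.
Sum = 5848.3143.
SE = √(5848.3143) = 76.4743.

76.4743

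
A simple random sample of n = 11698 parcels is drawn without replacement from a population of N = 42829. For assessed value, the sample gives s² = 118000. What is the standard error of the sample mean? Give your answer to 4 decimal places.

Under SRS without replacement, Var(ȳ) = (1 − f)·s²/n with f = n/N = 11698/42829 = 0.27313269.
Var(ȳ) = (1 − 0.27313269)·118000/11698 = 0.72686731·10.087194 = 7.3320518.
SE(ȳ) = √(7.3320518) = 2.7078.

2.7078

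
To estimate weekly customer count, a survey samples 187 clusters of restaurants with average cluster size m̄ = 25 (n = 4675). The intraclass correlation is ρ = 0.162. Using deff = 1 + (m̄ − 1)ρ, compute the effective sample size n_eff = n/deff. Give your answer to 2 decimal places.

deff = 1 + (25 − 1)·0.162 = 1 + 3.888 = 4.888.
n_eff = 4675 / 4.888 = 956.42.

956.42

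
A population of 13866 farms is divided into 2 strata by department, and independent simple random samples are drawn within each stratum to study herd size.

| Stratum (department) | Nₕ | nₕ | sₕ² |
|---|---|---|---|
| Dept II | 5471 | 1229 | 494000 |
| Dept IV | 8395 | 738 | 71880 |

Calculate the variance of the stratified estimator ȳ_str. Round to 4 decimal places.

81.0821

Var(ȳ_str) = Σₕ Wₕ²(1 − fₕ)sₕ²/nₕ with Wₕ = Nₕ/N, N = 13866.
Dept II: Wₕ = 0.39456224; term = 0.39456224²·(1 − 0.22463901)·494000/1229 = 48.5188.
Dept IV: Wₕ = 0.60543776; term = 0.60543776²·(1 − 0.08790947)·71880/738 = 32.563319.
Sum = 81.082119.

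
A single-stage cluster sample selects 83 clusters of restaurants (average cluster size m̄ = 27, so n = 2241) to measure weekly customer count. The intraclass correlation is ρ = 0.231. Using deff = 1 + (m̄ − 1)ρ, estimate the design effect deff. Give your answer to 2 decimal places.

7.01

deff = 1 + (27 − 1)·0.231 = 1 + 6.006 = 7.006.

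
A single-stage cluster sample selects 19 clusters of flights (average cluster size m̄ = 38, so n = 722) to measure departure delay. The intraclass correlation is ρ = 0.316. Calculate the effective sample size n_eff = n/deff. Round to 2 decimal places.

deff = 1 + (38 − 1)·0.316 = 1 + 11.692 = 12.692.
n_eff = 722 / 12.692 = 56.89.

56.89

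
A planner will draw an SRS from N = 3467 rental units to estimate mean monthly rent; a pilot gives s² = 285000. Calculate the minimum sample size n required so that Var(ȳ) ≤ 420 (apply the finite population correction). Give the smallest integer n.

568

Without fpc, n₀ = s²/D = 285000/420 = 678.5714.
With fpc, (1 − n/N)·s²/n ≤ D requires n ≥ n₀/(1 + n₀/N) = 678.5714/(1 + 678.5714/3467) = 567.4989.
Rounding up, n = 568.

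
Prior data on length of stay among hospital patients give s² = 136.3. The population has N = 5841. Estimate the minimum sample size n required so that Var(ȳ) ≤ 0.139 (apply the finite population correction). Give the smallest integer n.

840

Without fpc, n₀ = s²/D = 136.3/0.139 = 980.5755.
With fpc, (1 − n/N)·s²/n ≤ D requires n ≥ n₀/(1 + n₀/N) = 980.5755/(1 + 980.5755/5841) = 839.6215.
Rounding up, n = 840.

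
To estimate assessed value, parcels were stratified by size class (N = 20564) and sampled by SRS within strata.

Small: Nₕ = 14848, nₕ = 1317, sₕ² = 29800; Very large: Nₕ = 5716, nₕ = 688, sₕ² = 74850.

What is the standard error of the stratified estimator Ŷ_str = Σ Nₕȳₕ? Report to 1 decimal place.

87594.1

Var(Ŷ_str) = Σₕ Nₕ²(1 − fₕ)sₕ²/nₕ.
Small: 14848²·(1 − 1317/14848)·29800/1317 = 4.5459886 × 10^9.
Very large: 5716²·(1 − 688/5716)·74850/688 = 3.1267334 × 10^9.
Sum = 7.672722 × 10^9.
SE = √(7.672722 × 10^9) = 87594.1.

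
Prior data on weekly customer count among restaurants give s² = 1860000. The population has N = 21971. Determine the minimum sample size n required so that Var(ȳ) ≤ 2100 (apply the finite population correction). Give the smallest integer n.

Without fpc, n₀ = s²/D = 1860000/2100 = 885.7143.
With fpc, (1 − n/N)·s²/n ≤ D requires n ≥ n₀/(1 + n₀/N) = 885.7143/(1 + 885.7143/21971) = 851.3922.
Rounding up, n = 852.

852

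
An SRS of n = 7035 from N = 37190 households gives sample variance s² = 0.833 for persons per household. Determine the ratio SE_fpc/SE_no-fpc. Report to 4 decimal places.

0.9005

f = n/N = 7035/37190 = 0.18916375.
SE_no-fpc = √(s²/n) = 0.010881542; SE_fpc = √((1−f)s²/n) = 0.009798442.
Ratio = √(1−f) = 0.90046446.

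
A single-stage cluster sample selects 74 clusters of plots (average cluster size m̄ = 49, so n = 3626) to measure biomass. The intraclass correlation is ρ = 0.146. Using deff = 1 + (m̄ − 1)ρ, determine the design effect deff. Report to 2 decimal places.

deff = 1 + (49 − 1)·0.146 = 1 + 7.008 = 8.008.

8.01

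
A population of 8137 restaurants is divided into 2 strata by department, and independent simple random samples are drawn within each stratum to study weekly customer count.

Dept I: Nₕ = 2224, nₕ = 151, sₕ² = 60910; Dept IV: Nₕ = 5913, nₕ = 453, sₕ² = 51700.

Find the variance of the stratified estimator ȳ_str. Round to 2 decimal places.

83.74

Var(ȳ_str) = Σₕ Wₕ²(1 − fₕ)sₕ²/nₕ with Wₕ = Nₕ/N, N = 8137.
Dept I: Wₕ = 0.27331941; term = 0.27331941²·(1 − 0.06789568)·60910/151 = 28.08776.
Dept IV: Wₕ = 0.72668059; term = 0.72668059²·(1 − 0.07661086)·51700/453 = 55.64988.
Sum = 83.73764.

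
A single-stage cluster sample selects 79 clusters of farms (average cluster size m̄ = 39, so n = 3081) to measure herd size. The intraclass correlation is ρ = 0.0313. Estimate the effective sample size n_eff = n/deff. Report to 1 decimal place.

1407.2

deff = 1 + (39 − 1)·0.0313 = 1 + 1.1894 = 2.1894.
n_eff = 3081 / 2.1894 = 1407.2.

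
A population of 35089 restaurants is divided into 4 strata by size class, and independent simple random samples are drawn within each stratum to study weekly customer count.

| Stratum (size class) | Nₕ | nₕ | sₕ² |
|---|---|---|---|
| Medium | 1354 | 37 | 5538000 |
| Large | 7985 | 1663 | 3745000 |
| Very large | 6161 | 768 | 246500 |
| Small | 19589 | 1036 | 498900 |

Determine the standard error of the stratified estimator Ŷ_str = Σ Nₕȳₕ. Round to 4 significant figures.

752500

Var(Ŷ_str) = Σₕ Nₕ²(1 − fₕ)sₕ²/nₕ.
Medium: 1354²·(1 − 37/1354)·5538000/37 = 2.6690436 × 10^11.
Large: 7985²·(1 − 1663/7985)·3745000/1663 = 1.1368129 × 10^11.
Very large: 6161²·(1 − 768/6161)·246500/768 = 1.0664422 × 10^10.
Small: 19589²·(1 − 1036/19589)·498900/1036 = 1.7501697 × 10^11.
Sum = 5.6626704 × 10^11.
SE = √(5.6626704 × 10^11) = 752500.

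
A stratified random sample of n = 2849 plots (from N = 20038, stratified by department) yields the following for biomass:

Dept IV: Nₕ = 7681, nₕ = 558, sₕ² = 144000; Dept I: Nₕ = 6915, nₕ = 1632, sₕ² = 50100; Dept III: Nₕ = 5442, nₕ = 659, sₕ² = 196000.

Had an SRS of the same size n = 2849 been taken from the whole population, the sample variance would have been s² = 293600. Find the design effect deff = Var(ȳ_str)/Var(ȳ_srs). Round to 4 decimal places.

0.6475

Var(ȳ_str) = Σ Wₕ²(1−fₕ)sₕ²/nₕ with Wₕ = Nₕ/20038:
  Dept IV: (7681/20038)²·(1−558/7681)·144000/558 = 35.164161
  Dept I: (6915/20038)²·(1−1632/6915)·50100/1632 = 2.7930687
  Dept III: (5442/20038)²·(1−659/5442)·196000/659 = 19.280613
  → Var(ȳ_str) = 57.237843.
Var(ȳ_srs) = (1 − 2849/20038)·293600/2849 = 88.401542.
deff = 57.237843 / 88.401542 = 0.6475.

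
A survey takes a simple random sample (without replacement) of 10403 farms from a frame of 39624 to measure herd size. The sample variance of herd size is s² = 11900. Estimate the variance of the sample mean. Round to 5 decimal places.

Under SRS without replacement, Var(ȳ) = (1 − f)·s²/n with f = n/N = 10403/39624 = 0.26254290.
Var(ȳ) = (1 − 0.26254290)·11900/10403 = 0.73745710·1.1439008 = 0.84357776.

0.84358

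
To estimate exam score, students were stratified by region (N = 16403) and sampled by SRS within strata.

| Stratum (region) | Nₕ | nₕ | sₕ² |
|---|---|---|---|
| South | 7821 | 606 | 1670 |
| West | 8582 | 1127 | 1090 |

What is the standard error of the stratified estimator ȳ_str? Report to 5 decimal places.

0.89885

Var(ȳ_str) = Σₕ Wₕ²(1 − fₕ)sₕ²/nₕ with Wₕ = Nₕ/N, N = 16403.
South: Wₕ = 0.47680302; term = 0.47680302²·(1 − 0.07748370)·1670/606 = 0.57795749.
West: Wₕ = 0.52319698; term = 0.52319698²·(1 − 0.13132137)·1090/1127 = 0.22998111.
Sum = 0.8079386.
SE = √(0.8079386) = 0.89885.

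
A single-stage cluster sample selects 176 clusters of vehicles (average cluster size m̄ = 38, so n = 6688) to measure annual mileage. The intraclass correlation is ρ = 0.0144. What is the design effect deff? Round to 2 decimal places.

deff = 1 + (38 − 1)·0.0144 = 1 + 0.5328 = 1.5328.

1.53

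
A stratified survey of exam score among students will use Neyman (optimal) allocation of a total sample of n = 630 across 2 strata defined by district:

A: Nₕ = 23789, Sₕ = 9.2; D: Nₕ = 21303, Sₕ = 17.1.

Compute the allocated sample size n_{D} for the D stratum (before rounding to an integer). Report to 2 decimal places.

Neyman allocation: nₕ = n·NₕSₕ / Σⱼ NⱼSⱼ.
Σ NⱼSⱼ = 23789·9.2 + 21303·17.1 = 583140.1.
n_{D} = 630·21303·17.1 / 583140.1 = 393.55.

393.55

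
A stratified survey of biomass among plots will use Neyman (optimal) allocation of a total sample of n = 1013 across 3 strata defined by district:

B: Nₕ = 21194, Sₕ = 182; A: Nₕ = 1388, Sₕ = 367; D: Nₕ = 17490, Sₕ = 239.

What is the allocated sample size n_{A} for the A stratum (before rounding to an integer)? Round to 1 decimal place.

60.4

Neyman allocation: nₕ = n·NₕSₕ / Σⱼ NⱼSⱼ.
Σ NⱼSⱼ = 21194·182 + 1388·367 + 17490·239 = 8.546814 × 10^6.
n_{A} = 1013·1388·367 / (8.546814 × 10^6) = 60.4.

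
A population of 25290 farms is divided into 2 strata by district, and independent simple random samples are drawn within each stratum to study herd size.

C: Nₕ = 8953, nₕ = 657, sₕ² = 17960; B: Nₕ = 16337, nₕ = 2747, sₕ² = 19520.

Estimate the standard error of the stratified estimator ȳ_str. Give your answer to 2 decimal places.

2.38

Var(ȳ_str) = Σₕ Wₕ²(1 − fₕ)sₕ²/nₕ with Wₕ = Nₕ/N, N = 25290.
C: Wₕ = 0.35401344; term = 0.35401344²·(1 − 0.07338322)·17960/657 = 3.1745387.
B: Wₕ = 0.64598656; term = 0.64598656²·(1 − 0.16814593)·19520/2747 = 2.4666939.
Sum = 5.6412326.
SE = √(5.6412326) = 2.38.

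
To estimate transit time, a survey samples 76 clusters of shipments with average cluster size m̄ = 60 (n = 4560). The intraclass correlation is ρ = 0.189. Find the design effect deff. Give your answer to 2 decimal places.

12.15

deff = 1 + (60 − 1)·0.189 = 1 + 11.151 = 12.151.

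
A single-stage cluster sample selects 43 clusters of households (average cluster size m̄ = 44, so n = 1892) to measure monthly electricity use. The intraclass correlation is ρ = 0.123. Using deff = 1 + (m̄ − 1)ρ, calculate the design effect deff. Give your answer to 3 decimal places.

deff = 1 + (44 − 1)·0.123 = 1 + 5.289 = 6.289.

6.289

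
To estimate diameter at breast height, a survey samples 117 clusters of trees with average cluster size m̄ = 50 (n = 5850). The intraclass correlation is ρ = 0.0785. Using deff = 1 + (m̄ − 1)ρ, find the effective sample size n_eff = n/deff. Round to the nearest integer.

1207

deff = 1 + (50 − 1)·0.0785 = 1 + 3.8465 = 4.8465.
n_eff = 5850 / 4.8465 = 1207.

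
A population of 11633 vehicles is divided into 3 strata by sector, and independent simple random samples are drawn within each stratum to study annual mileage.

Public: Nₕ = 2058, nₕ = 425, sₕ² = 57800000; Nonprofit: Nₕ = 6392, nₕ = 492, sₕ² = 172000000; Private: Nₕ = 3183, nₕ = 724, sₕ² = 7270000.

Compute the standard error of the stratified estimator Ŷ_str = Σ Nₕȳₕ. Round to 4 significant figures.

3.704 × 10^6

Var(Ŷ_str) = Σₕ Nₕ²(1 − fₕ)sₕ²/nₕ.
Public: 2058²·(1 − 425/2058)·57800000/425 = 4.570571 × 10^11.
Nonprofit: 6392²·(1 − 492/6392)·172000000/492 = 1.318415 × 10^13.
Private: 3183²·(1 − 724/3183)·7270000/724 = 7.8594293 × 10^10.
Sum = 1.3719801 × 10^13.
SE = √(1.3719801 × 10^13) = 3.704 × 10^6.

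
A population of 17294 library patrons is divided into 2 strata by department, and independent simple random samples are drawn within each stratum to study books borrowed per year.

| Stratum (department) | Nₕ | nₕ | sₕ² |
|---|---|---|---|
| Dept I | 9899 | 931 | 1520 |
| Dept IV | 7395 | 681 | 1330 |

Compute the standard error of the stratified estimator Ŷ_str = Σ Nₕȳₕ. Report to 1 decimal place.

15553.3

Var(Ŷ_str) = Σₕ Nₕ²(1 − fₕ)sₕ²/nₕ.
Dept I: 9899²·(1 − 931/9899)·1520/931 = 1.4493752 × 10^8.
Dept IV: 7395²·(1 − 681/7395)·1330/681 = 9.6967019 × 10^7.
Sum = 2.4190454 × 10^8.
SE = √(2.4190454 × 10^8) = 15553.3.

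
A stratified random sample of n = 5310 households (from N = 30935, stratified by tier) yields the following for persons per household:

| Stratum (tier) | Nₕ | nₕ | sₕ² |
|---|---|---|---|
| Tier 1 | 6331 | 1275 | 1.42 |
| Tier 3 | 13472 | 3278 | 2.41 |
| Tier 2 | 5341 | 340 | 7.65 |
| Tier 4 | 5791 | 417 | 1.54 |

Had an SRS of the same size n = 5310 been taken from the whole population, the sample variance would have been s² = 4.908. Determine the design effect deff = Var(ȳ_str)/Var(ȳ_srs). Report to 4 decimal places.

Var(ȳ_str) = Σ Wₕ²(1−fₕ)sₕ²/nₕ with Wₕ = Nₕ/30935:
  Tier 1: (6331/30935)²·(1−1275/6331)·1.42/1275 = 3.7252661 × 10^-5
  Tier 3: (13472/30935)²·(1−3278/13472)·2.41/3278 = 1.055078 × 10^-4
  Tier 2: (5341/30935)²·(1−340/5341)·7.65/340 = 6.2800299 × 10^-4
  Tier 4: (5791/30935)²·(1−417/5791)·1.54/417 = 1.2009797 × 10^-4
  → Var(ȳ_str) = 8.9086142 × 10^-4.
Var(ȳ_srs) = (1 − 5310/30935)·4.908/5310 = 7.6563854 × 10^-4.
deff = (8.9086142 × 10^-4) / (7.6563854 × 10^-4) = 1.1636.

1.1636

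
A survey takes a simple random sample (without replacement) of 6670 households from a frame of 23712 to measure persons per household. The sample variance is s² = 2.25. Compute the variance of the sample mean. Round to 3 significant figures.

Under SRS without replacement, Var(ȳ) = (1 − f)·s²/n with f = n/N = 6670/23712 = 0.28129217.
Var(ȳ) = (1 − 0.28129217)·2.25/6670 = 0.71870783·3.3733133 × 10^-4 = 2.4244267 × 10^-4.

2.42 × 10^-4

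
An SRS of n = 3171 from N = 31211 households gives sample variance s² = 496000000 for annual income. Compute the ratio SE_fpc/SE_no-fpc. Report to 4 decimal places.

f = n/N = 3171/31211 = 0.10159880.
SE_no-fpc = √(s²/n) = 395.49657; SE_fpc = √((1−f)s²/n) = 374.86758.
Ratio = √(1−f) = 0.94784028.

0.9478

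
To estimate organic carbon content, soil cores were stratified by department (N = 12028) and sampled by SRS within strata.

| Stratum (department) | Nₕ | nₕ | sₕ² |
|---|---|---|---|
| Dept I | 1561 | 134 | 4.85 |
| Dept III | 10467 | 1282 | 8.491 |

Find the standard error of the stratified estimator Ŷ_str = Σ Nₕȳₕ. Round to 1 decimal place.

847.0

Var(Ŷ_str) = Σₕ Nₕ²(1 − fₕ)sₕ²/nₕ.
Dept I: 1561²·(1 − 134/1561)·4.85/134 = 80623.903.
Dept III: 10467²·(1 − 1282/10467)·8.491/1282 = 636754.76.
Sum = 717378.66.
SE = √(717378.66) = 847.0.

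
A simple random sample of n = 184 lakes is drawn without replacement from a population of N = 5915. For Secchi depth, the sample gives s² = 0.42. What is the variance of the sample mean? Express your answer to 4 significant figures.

Under SRS without replacement, Var(ȳ) = (1 − f)·s²/n with f = n/N = 184/5915 = 0.03110735.
Var(ȳ) = (1 − 0.03110735)·0.42/184 = 0.96889265·0.0022826087 = 0.0022116028.

0.002212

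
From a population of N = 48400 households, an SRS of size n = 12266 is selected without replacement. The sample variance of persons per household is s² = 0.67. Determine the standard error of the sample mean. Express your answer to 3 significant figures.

Under SRS without replacement, Var(ȳ) = (1 − f)·s²/n with f = n/N = 12266/48400 = 0.25342975.
Var(ȳ) = (1 − 0.25342975)·0.67/12266 = 0.74657025·5.4622534 × 10^-5 = 4.0779559 × 10^-5.
SE(ȳ) = √(4.0779559 × 10^-5) = 0.00639.

0.00639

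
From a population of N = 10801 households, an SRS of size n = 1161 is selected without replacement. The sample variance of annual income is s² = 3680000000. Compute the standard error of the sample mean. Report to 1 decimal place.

Under SRS without replacement, Var(ȳ) = (1 − f)·s²/n with f = n/N = 1161/10801 = 0.10749005.
Var(ȳ) = (1 − 0.10749005)·3680000000/1161 = 0.89250995·3.1696813 × 10^6 = 2.8289721 × 10^6.
SE(ȳ) = √(2.8289721 × 10^6) = 1682.0.

1682.0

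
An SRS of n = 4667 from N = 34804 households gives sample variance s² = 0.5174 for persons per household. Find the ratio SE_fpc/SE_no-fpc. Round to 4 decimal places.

f = n/N = 4667/34804 = 0.13409378.
SE_no-fpc = √(s²/n) = 0.010529174; SE_fpc = √((1−f)s²/n) = 0.0097978264.
Ratio = √(1−f) = 0.93054082.

0.9305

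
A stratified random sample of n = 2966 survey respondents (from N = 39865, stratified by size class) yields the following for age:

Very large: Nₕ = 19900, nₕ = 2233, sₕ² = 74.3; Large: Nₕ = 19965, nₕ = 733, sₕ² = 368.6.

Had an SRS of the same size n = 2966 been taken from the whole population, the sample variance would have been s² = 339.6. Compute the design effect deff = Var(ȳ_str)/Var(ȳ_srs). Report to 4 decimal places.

Var(ȳ_str) = Σ Wₕ²(1−fₕ)sₕ²/nₕ with Wₕ = Nₕ/39865:
  Very large: (19900/39865)²·(1−2233/19900)·74.3/2233 = 0.0073609258
  Large: (19965/39865)²·(1−733/19965)·368.6/733 = 0.12149589
  → Var(ȳ_str) = 0.12885682.
Var(ȳ_srs) = (1 − 2966/39865)·339.6/2966 = 0.10597889.
deff = 0.12885682 / 0.10597889 = 1.2159.

1.2159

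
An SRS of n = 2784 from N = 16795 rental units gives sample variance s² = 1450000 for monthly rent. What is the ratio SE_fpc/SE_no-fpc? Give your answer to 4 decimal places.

0.9134

f = n/N = 2784/16795 = 0.16576362.
SE_no-fpc = √(s²/n) = 22.821773; SE_fpc = √((1−f)s²/n) = 20.844618.
Ratio = √(1−f) = 0.91336541.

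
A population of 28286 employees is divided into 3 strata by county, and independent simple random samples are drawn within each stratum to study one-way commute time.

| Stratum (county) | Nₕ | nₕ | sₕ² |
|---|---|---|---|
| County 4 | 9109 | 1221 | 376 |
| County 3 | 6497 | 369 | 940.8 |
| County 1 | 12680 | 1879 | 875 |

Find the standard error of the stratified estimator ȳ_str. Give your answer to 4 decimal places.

Var(ȳ_str) = Σₕ Wₕ²(1 − fₕ)sₕ²/nₕ with Wₕ = Nₕ/N, N = 28286.
County 4: Wₕ = 0.32203210; term = 0.32203210²·(1 − 0.13404325)·376/1221 = 0.027654557.
County 3: Wₕ = 0.22968960; term = 0.22968960²·(1 − 0.05679544)·940.8/369 = 0.12687016.
County 1: Wₕ = 0.44827830; term = 0.44827830²·(1 − 0.14818612)·875/1879 = 0.07971158.
Sum = 0.2342363.
SE = √(0.2342363) = 0.4840.

0.4840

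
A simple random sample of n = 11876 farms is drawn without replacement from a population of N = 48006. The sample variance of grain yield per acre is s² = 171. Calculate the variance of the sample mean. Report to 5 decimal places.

0.01084

Under SRS without replacement, Var(ȳ) = (1 − f)·s²/n with f = n/N = 11876/48006 = 0.24738574.
Var(ȳ) = (1 − 0.24738574)·171/11876 = 0.75261426·0.014398787 = 0.010836733.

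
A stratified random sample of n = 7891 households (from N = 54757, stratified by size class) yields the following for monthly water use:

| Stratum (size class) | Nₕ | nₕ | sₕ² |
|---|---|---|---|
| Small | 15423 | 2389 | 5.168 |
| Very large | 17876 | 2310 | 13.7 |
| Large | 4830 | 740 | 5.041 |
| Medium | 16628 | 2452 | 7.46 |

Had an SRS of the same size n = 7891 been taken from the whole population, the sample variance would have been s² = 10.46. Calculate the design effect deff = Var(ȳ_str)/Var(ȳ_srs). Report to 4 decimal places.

Var(ȳ_str) = Σ Wₕ²(1−fₕ)sₕ²/nₕ with Wₕ = Nₕ/54757:
  Small: (15423/54757)²·(1−2389/15423)·5.168/2389 = 1.4503527 × 10^-4
  Very large: (17876/54757)²·(1−2310/17876)·13.7/2310 = 5.5039777 × 10^-4
  Large: (4830/54757)²·(1−740/4830)·5.041/740 = 4.4882405 × 10^-5
  Medium: (16628/54757)²·(1−2452/16628)·7.46/2452 = 2.3918437 × 10^-4
  → Var(ȳ_str) = 9.7949982 × 10^-4.
Var(ȳ_srs) = (1 − 7891/54757)·10.46/7891 = 0.001134535.
deff = (9.7949982 × 10^-4) / 0.001134535 = 0.8633.

0.8633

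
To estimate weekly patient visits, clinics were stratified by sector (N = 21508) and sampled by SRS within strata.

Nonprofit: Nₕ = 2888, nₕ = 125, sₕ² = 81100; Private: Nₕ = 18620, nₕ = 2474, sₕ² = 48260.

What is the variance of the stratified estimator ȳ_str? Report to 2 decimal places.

Var(ȳ_str) = Σₕ Wₕ²(1 − fₕ)sₕ²/nₕ with Wₕ = Nₕ/N, N = 21508.
Nonprofit: Wₕ = 0.13427562; term = 0.13427562²·(1 − 0.04328255)·81100/125 = 11.191514.
Private: Wₕ = 0.86572438; term = 0.86572438²·(1 − 0.13286788)·48260/2474 = 12.677458.
Sum = 23.868972.

23.87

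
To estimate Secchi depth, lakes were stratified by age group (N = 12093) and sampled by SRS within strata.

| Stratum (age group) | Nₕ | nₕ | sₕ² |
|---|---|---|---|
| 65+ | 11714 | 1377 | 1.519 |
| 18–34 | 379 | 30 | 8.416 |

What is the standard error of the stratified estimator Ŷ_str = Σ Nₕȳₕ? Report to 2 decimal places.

413.14

Var(Ŷ_str) = Σₕ Nₕ²(1 − fₕ)sₕ²/nₕ.
65+: 11714²·(1 − 1377/11714)·1.519/1377 = 133574.5.
18–34: 379²·(1 − 30/379)·8.416/30 = 37106.425.
Sum = 170680.93.
SE = √(170680.93) = 413.14.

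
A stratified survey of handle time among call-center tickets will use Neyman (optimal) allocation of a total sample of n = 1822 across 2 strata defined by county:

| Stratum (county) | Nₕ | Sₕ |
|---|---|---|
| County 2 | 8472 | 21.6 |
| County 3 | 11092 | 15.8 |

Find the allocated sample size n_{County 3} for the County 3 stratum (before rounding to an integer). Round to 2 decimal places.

Neyman allocation: nₕ = n·NₕSₕ / Σⱼ NⱼSⱼ.
Σ NⱼSⱼ = 8472·21.6 + 11092·15.8 = 358248.8.
n_{County 3} = 1822·11092·15.8 / 358248.8 = 891.31.

891.31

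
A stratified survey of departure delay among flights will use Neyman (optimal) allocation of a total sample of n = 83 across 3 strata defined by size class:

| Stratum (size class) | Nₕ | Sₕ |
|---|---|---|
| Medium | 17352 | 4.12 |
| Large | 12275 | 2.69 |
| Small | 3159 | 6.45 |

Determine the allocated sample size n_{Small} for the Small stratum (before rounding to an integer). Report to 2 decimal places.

Neyman allocation: nₕ = n·NₕSₕ / Σⱼ NⱼSⱼ.
Σ NⱼSⱼ = 17352·4.12 + 12275·2.69 + 3159·6.45 = 124885.54.
n_{Small} = 83·3159·6.45 / 124885.54 = 13.54.

13.54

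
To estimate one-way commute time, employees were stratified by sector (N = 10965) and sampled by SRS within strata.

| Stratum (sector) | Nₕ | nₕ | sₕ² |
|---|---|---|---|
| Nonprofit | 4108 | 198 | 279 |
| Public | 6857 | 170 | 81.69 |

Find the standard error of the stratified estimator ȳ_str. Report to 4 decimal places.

Var(ȳ_str) = Σₕ Wₕ²(1 − fₕ)sₕ²/nₕ with Wₕ = Nₕ/N, N = 10965.
Nonprofit: Wₕ = 0.37464660; term = 0.37464660²·(1 − 0.04819864)·279/198 = 0.18824738.
Public: Wₕ = 0.62535340; term = 0.62535340²·(1 − 0.02479218)·81.69/170 = 0.18326021.
Sum = 0.37150759.
SE = √(0.37150759) = 0.6095.

0.6095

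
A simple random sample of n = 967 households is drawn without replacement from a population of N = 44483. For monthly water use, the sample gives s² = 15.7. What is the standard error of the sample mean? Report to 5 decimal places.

Under SRS without replacement, Var(ȳ) = (1 − f)·s²/n with f = n/N = 967/44483 = 0.02173864.
Var(ȳ) = (1 − 0.02173864)·15.7/967 = 0.97826136·0.016235781 = 0.015882837.
SE(ȳ) = √(0.015882837) = 0.12603.

0.12603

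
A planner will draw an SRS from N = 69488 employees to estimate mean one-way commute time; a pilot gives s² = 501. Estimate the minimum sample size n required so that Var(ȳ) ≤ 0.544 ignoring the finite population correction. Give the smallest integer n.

Without fpc, n₀ = s²/D = 501/0.544 = 920.9559.
Rounding up, n = 921.

921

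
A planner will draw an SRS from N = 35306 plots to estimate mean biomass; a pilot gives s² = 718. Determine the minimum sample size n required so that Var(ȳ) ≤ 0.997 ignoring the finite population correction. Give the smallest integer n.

721

Without fpc, n₀ = s²/D = 718/0.997 = 720.1605.
Rounding up, n = 721.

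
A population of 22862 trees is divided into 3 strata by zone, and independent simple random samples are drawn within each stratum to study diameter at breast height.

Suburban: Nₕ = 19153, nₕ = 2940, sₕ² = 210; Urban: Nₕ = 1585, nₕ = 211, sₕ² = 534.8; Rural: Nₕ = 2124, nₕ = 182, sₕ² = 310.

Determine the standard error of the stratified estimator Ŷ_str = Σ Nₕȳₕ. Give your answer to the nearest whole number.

5893

Var(Ŷ_str) = Σₕ Nₕ²(1 − fₕ)sₕ²/nₕ.
Suburban: 19153²·(1 − 2940/19153)·210/2940 = 2.2180542 × 10^7.
Urban: 1585²·(1 − 211/1585)·534.8/211 = 5.5198203 × 10^6.
Rural: 2124²·(1 − 182/2124)·310/182 = 7.0257719 × 10^6.
Sum = 3.4726134 × 10^7.
SE = √(3.4726134 × 10^7) = 5893.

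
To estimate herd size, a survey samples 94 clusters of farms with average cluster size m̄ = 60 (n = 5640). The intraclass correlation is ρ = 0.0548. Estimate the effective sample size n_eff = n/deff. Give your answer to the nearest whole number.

1332

deff = 1 + (60 − 1)·0.0548 = 1 + 3.2332 = 4.2332.
n_eff = 5640 / 4.2332 = 1332.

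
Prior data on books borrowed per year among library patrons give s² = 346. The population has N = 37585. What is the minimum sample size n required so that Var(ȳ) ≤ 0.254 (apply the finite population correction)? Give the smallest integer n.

Without fpc, n₀ = s²/D = 346/0.254 = 1362.2047.
With fpc, (1 − n/N)·s²/n ≤ D requires n ≥ n₀/(1 + n₀/N) = 1362.2047/(1 + 1362.2047/37585) = 1314.5607.
Rounding up, n = 1315.

1315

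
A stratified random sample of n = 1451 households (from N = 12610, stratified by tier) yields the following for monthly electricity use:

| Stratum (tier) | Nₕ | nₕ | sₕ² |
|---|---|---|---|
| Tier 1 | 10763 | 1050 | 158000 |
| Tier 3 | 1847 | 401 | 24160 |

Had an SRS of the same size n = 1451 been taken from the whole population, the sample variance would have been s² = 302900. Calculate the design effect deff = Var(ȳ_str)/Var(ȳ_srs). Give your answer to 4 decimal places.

Var(ȳ_str) = Σ Wₕ²(1−fₕ)sₕ²/nₕ with Wₕ = Nₕ/12610:
  Tier 1: (10763/12610)²·(1−1050/10763)·158000/1050 = 98.929165
  Tier 3: (1847/12610)²·(1−401/1847)·24160/401 = 1.0119465
  → Var(ȳ_str) = 99.941112.
Var(ȳ_srs) = (1 − 1451/12610)·302900/1451 = 184.73197.
deff = 99.941112 / 184.73197 = 0.5410.

0.5410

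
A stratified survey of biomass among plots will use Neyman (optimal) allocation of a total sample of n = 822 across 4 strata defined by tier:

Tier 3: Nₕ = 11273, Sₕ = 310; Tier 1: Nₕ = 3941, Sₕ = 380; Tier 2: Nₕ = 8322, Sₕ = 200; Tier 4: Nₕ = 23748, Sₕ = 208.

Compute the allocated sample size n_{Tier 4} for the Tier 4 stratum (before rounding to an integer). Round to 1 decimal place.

Neyman allocation: nₕ = n·NₕSₕ / Σⱼ NⱼSⱼ.
Σ NⱼSⱼ = 11273·310 + 3941·380 + 8322·200 + 23748·208 = 1.1596194 × 10^7.
n_{Tier 4} = 822·23748·208 / (1.1596194 × 10^7) = 350.1.

350.1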